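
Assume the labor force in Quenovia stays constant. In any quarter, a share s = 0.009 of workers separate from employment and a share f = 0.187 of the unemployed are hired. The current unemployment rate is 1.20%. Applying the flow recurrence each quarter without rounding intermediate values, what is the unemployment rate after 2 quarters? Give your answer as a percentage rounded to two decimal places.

With a fixed labor force, u_{t+1} = u_t + s·(1−u_t) − f·u_t = u_t·(1−s−f) + s.
Here 1−s−f = 0.804 and s = 0.009.
u_1 = 0.012000 × 0.804 + 0.009 = 0.018648.
u_2 = 0.018648 × 0.804 + 0.009 = 0.023993.

Unemployment rate after two quarters ≈ 2.40%.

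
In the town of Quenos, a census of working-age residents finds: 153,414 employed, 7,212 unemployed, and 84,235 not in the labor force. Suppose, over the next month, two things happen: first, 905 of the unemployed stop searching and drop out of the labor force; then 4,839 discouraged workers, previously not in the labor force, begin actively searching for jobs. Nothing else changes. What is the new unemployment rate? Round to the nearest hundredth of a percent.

New unemployment rate ≈ 6.77%.

Initially, labor force = 153,414 + 7,212 = 160,626, so u = 7,212/160,626 = 4.49%.
After the first change, unemployed and labor force both fall by 905 → E = 153,414, U = 6,307, labor force = 159,721.
After the second change, unemployed and labor force both rise by 4,839 → E = 153,414, U = 11,146, labor force = 164,560.
New unemployment rate = 11,146 / 164,560 = 6.77%.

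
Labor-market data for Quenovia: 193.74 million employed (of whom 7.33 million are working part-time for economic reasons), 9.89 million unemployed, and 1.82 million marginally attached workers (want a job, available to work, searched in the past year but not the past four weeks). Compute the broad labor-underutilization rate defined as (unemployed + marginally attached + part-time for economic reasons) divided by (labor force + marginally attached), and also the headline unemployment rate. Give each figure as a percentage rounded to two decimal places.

Labor force = 193.74 + 9.89 = 203.63 million.
Numerator = 9.89 + 1.82 + 7.33 = 19.04 million.
Denominator = 203.63 + 1.82 = 205.45 million.
Broad rate = 19.04 / 205.45 = 9.27%.
Headline unemployment rate = 9.89 / 203.63 = 4.86%.

Broad underutilization rate ≈ 9.27%; headline unemployment rate ≈ 4.86%.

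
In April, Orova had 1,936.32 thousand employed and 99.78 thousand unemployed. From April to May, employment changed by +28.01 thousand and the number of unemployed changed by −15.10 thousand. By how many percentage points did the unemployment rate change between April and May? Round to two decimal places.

April: labor force = 1,936.32 + 99.78 = 2,036.10; u = 99.78/2,036.10 = 4.90%.
May: labor force = 1,964.33 + 84.68 = 2,049.01; u = 84.68/2,049.01 = 4.13%.
Change = 4.13% − 4.90% = −0.77 pp.

The unemployment rate changed by −0.77 percentage points.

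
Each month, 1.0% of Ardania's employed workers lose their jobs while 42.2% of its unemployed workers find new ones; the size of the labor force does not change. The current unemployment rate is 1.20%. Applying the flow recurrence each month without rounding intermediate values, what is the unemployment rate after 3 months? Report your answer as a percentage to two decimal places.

With a fixed labor force, u_{t+1} = u_t + s·(1−u_t) − f·u_t = u_t·(1−s−f) + s.
Here 1−s−f = 0.568 and s = 0.010.
u_1 = 0.012000 × 0.568 + 0.010 = 0.016816.
u_2 = 0.016816 × 0.568 + 0.010 = 0.019551.
u_3 = 0.019551 × 0.568 + 0.010 = 0.021105.

Unemployment rate after three months ≈ 2.11%.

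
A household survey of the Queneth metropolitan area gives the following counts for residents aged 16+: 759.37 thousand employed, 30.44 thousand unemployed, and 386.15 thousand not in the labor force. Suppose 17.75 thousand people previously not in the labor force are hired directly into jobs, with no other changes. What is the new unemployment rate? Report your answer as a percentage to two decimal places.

Initially, labor force = 759.37 + 30.44 = 789.81 thousand, so u = 30.44/789.81 = 3.85%.
After the change, employed and labor force both rise by 17.75; unemployed unchanged → E = 777.12, U = 30.44, labor force = 807.56 thousand.
New unemployment rate = 30.44 / 807.56 = 3.77%.

New unemployment rate ≈ 3.77%.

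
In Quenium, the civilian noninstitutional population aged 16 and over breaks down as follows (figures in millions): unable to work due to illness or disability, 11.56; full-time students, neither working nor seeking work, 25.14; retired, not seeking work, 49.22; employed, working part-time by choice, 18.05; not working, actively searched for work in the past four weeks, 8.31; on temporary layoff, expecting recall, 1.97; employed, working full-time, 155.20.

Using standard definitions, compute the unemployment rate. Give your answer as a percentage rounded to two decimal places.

Unemployment rate ≈ 5.60%.

Employed = 18.05 + 155.20 = 173.25 million.
Unemployed = 8.31 + 1.97 = 10.28 million (jobless and actively searching, or on temporary layoff).
Labor force = 173.25 + 10.28 = 183.53 million.
Unemployment rate = 10.28 / 183.53 = 5.60%.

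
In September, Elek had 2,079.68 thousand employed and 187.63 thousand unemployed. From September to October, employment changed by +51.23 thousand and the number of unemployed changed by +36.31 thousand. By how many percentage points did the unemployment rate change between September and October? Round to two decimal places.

The unemployment rate changed by +1.23 percentage points.

September: labor force = 2,079.68 + 187.63 = 2,267.31; u = 187.63/2,267.31 = 8.28%.
October: labor force = 2,130.91 + 223.94 = 2,354.85; u = 223.94/2,354.85 = 9.51%.
Change = 9.51% − 8.28% = +1.23 pp.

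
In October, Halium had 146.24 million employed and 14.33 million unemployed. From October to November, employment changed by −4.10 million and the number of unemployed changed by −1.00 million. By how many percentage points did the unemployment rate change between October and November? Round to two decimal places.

The unemployment rate changed by −0.35 percentage points.

October: labor force = 146.24 + 14.33 = 160.57; u = 14.33/160.57 = 8.92%.
November: labor force = 142.14 + 13.33 = 155.47; u = 13.33/155.47 = 8.57%.
Change = 8.57% − 8.92% = −0.35 pp.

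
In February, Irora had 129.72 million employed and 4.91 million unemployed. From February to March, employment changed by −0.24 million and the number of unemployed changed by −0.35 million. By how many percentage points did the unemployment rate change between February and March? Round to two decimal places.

February: labor force = 129.72 + 4.91 = 134.63; u = 4.91/134.63 = 3.65%.
March: labor force = 129.48 + 4.56 = 134.04; u = 4.56/134.04 = 3.40%.
Change = 3.40% − 3.65% = −0.25 pp.

The unemployment rate changed by −0.25 percentage points.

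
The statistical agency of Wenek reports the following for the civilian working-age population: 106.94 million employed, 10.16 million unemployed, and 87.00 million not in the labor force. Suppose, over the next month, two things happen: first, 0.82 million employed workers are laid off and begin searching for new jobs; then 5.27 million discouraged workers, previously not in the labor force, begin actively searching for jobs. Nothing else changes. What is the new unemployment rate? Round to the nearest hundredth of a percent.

Initially, labor force = 106.94 + 10.16 = 117.10 million, so u = 10.16/117.10 = 8.68%.
After the first change, employed falls and unemployed rises by 0.82; labor force unchanged → E = 106.12, U = 10.98, labor force = 117.10 million.
After the second change, unemployed and labor force both rise by 5.27 → E = 106.12, U = 16.25, labor force = 122.37 million.
New unemployment rate = 16.25 / 122.37 = 13.28%.

New unemployment rate ≈ 13.28%.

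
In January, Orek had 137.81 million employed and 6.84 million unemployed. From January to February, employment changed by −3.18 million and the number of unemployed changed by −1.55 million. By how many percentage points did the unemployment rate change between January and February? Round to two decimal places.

January: labor force = 137.81 + 6.84 = 144.65; u = 6.84/144.65 = 4.73%.
February: labor force = 134.63 + 5.29 = 139.92; u = 5.29/139.92 = 3.78%.
Change = 3.78% − 4.73% = −0.95 pp.

The unemployment rate changed by −0.95 percentage points.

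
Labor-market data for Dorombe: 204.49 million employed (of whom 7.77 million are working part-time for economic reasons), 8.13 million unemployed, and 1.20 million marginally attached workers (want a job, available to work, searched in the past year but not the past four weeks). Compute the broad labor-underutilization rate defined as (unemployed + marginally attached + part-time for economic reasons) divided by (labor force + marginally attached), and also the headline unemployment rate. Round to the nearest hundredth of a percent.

Broad underutilization rate ≈ 8.00%; headline unemployment rate ≈ 3.82%.

Labor force = 204.49 + 8.13 = 212.62 million.
Numerator = 8.13 + 1.20 + 7.77 = 17.10 million.
Denominator = 212.62 + 1.20 = 213.82 million.
Broad rate = 17.10 / 213.82 = 8.00%.
Headline unemployment rate = 8.13 / 212.62 = 3.82%.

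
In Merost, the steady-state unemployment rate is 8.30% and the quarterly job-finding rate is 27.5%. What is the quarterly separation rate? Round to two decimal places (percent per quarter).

Separation rate ≈ 2.49% per quarter.

From u* = s/(s+f): s = u·f/(1−u).
s = 0.0830 × 27.5 / (1 − 0.0830) = 2.2825 / 0.9170 ≈ 2.49% per quarter.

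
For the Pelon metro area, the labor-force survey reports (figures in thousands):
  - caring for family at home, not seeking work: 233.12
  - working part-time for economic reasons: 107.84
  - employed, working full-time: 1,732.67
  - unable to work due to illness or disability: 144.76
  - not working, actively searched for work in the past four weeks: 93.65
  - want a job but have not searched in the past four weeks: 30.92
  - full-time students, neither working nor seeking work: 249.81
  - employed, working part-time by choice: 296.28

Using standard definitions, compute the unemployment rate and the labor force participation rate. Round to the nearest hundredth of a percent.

Employed = 107.84 + 1,732.67 + 296.28 = 2,136.79 thousand (anyone who worked, including part-time for economic reasons, counts as employed).
Unemployed = 93.65 thousand.
Labor force = 2,136.79 + 93.65 = 2,230.44 thousand.
Not in labor force = 233.12 + 144.76 + 30.92 + 249.81 = 658.61 thousand (those not working and not actively searching are outside the labor force — including those who want a job but have given up searching).
Civilian working-age population = 2,230.44 + 658.61 = 2,889.05 thousand.
Unemployment rate = 93.65 / 2,230.44 = 4.20%.
Labor force participation rate = 2,230.44 / 2,889.05 = 77.20%.

Unemployment rate ≈ 4.20%; labor force participation rate ≈ 77.20%.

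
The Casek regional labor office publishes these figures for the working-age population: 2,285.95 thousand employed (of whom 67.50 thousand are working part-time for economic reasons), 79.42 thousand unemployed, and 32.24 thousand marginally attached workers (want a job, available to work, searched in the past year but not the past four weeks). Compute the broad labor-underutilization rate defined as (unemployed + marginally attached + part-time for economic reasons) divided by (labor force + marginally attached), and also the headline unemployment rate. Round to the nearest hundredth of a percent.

Labor force = 2,285.95 + 79.42 = 2,365.37 thousand.
Numerator = 79.42 + 32.24 + 67.50 = 179.16 thousand.
Denominator = 2,365.37 + 32.24 = 2,397.61 thousand.
Broad rate = 179.16 / 2,397.61 = 7.47%.
Headline unemployment rate = 79.42 / 2,365.37 = 3.36%.

Broad underutilization rate ≈ 7.47%; headline unemployment rate ≈ 3.36%.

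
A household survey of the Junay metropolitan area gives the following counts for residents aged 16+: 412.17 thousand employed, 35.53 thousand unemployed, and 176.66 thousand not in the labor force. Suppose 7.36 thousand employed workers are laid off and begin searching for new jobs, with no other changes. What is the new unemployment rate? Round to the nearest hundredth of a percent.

Initially, labor force = 412.17 + 35.53 = 447.70 thousand, so u = 35.53/447.70 = 7.94%.
After the change, employed falls and unemployed rises by 7.36; labor force unchanged → E = 404.81, U = 42.89, labor force = 447.70 thousand.
New unemployment rate = 42.89 / 447.70 = 9.58%.

New unemployment rate ≈ 9.58%.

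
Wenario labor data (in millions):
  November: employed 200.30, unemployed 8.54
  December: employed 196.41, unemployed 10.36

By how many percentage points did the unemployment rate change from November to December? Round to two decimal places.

The unemployment rate changed by +0.92 percentage points.

November: labor force = 200.30 + 8.54 = 208.84; u = 8.54/208.84 = 4.09%.
December: labor force = 196.41 + 10.36 = 206.77; u = 10.36/206.77 = 5.01%.
Change = 5.01% − 4.09% = +0.92 pp.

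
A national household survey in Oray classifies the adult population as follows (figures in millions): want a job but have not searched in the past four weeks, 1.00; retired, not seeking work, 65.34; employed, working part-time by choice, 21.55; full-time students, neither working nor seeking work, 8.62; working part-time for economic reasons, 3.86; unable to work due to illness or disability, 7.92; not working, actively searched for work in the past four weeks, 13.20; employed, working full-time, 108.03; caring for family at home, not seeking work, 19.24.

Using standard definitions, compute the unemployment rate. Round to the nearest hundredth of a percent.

Unemployment rate ≈ 9.00%.

Employed = 21.55 + 3.86 + 108.03 = 133.44 million (anyone who worked, including part-time for economic reasons, counts as employed).
Unemployed = 13.20 million.
Labor force = 133.44 + 13.20 = 146.64 million.
Unemployment rate = 13.20 / 146.64 = 9.00%.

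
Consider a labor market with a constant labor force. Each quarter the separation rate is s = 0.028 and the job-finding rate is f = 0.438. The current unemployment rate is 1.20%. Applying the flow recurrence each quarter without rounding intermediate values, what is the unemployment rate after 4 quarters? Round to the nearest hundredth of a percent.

With a fixed labor force, u_{t+1} = u_t + s·(1−u_t) − f·u_t = u_t·(1−s−f) + s.
Here 1−s−f = 0.534 and s = 0.028.
u_1 = 0.012000 × 0.534 + 0.028 = 0.034408.
u_2 = 0.034408 × 0.534 + 0.028 = 0.046374.
u_3 = 0.046374 × 0.534 + 0.028 = 0.052764.
u_4 = 0.052764 × 0.534 + 0.028 = 0.056176.

Unemployment rate after four quarters ≈ 5.62%.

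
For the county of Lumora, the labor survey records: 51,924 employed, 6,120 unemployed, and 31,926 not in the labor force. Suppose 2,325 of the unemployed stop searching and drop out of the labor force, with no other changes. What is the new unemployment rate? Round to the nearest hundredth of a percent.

New unemployment rate ≈ 6.81%.

Initially, labor force = 51,924 + 6,120 = 58,044, so u = 6,120/58,044 = 10.54%.
After the change, unemployed and labor force both fall by 2,325 → E = 51,924, U = 3,795, labor force = 55,719.
New unemployment rate = 3,795 / 55,719 = 6.81%.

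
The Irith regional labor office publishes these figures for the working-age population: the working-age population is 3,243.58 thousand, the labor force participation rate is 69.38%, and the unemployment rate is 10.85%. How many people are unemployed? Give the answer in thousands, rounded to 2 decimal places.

About 244.17 thousand are unemployed.

Labor force = 0.6938 × 3,243.58 = 2,250.40 thousand.
Unemployed = 0.1085 × 2,250.40 ≈ 244.17 thousand.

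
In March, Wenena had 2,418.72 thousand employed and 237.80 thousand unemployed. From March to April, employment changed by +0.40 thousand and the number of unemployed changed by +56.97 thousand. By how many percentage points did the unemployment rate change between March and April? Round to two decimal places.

The unemployment rate changed by +1.91 percentage points.

March: labor force = 2,418.72 + 237.80 = 2,656.52; u = 237.80/2,656.52 = 8.95%.
April: labor force = 2,419.12 + 294.77 = 2,713.89; u = 294.77/2,713.89 = 10.86%.
Change = 10.86% − 8.95% = +1.91 pp.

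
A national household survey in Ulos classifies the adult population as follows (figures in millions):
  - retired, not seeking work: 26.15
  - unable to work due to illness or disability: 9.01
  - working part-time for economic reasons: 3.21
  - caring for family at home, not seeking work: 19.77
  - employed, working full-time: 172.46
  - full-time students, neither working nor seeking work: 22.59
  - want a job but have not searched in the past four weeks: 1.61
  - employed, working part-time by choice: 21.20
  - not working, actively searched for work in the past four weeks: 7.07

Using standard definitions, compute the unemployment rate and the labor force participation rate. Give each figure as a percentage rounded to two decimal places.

Unemployment rate ≈ 3.47%; labor force participation rate ≈ 72.05%.

Employed = 3.21 + 172.46 + 21.20 = 196.87 million (anyone who worked, including part-time for economic reasons, counts as employed).
Unemployed = 7.07 million.
Labor force = 196.87 + 7.07 = 203.94 million.
Not in labor force = 26.15 + 9.01 + 19.77 + 22.59 + 1.61 = 79.13 million (those not working and not actively searching are outside the labor force — including those who want a job but have given up searching).
Civilian working-age population = 203.94 + 79.13 = 283.07 million.
Unemployment rate = 7.07 / 203.94 = 3.47%.
Labor force participation rate = 203.94 / 283.07 = 72.05%.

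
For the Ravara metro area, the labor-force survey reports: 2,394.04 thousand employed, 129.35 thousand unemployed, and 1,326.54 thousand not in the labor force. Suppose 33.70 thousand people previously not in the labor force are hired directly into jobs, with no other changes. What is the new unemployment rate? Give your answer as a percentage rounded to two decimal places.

Initially, labor force = 2,394.04 + 129.35 = 2,523.39 thousand, so u = 129.35/2,523.39 = 5.13%.
After the change, employed and labor force both rise by 33.70; unemployed unchanged → E = 2,427.74, U = 129.35, labor force = 2,557.09 thousand.
New unemployment rate = 129.35 / 2,557.09 = 5.06%.

New unemployment rate ≈ 5.06%.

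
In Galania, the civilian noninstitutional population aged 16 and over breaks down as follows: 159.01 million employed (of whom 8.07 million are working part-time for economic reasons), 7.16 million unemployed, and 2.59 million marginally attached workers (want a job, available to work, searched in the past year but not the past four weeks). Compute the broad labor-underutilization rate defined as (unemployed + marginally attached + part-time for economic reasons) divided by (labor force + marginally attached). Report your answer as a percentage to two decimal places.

Broad underutilization rate ≈ 10.56%.

Labor force = 159.01 + 7.16 = 166.17 million.
Numerator = 7.16 + 2.59 + 8.07 = 17.82 million.
Denominator = 166.17 + 2.59 = 168.76 million.
Broad rate = 17.82 / 168.76 = 10.56%.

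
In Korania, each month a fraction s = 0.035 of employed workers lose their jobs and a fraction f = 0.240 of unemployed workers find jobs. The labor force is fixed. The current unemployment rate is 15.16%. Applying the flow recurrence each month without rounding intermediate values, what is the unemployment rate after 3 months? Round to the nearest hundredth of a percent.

Unemployment rate after three months ≈ 13.65%.

With a fixed labor force, u_{t+1} = u_t + s·(1−u_t) − f·u_t = u_t·(1−s−f) + s.
Here 1−s−f = 0.725 and s = 0.035.
u_1 = 0.151600 × 0.725 + 0.035 = 0.144910.
u_2 = 0.144910 × 0.725 + 0.035 = 0.140060.
u_3 = 0.140060 × 0.725 + 0.035 = 0.136543.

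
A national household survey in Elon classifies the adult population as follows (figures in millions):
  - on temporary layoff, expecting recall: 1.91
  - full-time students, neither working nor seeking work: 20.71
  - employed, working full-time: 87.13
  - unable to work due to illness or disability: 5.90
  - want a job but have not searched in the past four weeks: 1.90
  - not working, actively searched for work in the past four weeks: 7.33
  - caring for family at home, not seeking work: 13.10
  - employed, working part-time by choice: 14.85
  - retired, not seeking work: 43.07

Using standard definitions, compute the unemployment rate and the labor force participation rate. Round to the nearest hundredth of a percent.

Unemployment rate ≈ 8.31%; labor force participation rate ≈ 56.77%.

Employed = 87.13 + 14.85 = 101.98 million.
Unemployed = 1.91 + 7.33 = 9.24 million (jobless and actively searching, or on temporary layoff).
Labor force = 101.98 + 9.24 = 111.22 million.
Not in labor force = 20.71 + 5.90 + 1.90 + 13.10 + 43.07 = 84.68 million (those not working and not actively searching are outside the labor force — including those who want a job but have given up searching).
Civilian working-age population = 111.22 + 84.68 = 195.90 million.
Unemployment rate = 9.24 / 111.22 = 8.31%.
Labor force participation rate = 111.22 / 195.90 = 56.77%.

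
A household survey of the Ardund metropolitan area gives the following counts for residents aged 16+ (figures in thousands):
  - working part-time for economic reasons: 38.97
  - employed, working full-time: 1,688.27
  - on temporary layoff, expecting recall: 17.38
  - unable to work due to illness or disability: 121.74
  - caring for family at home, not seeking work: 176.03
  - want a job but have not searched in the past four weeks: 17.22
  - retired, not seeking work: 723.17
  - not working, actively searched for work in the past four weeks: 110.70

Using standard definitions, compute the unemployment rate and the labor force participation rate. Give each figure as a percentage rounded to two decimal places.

Employed = 38.97 + 1,688.27 = 1,727.24 thousand (anyone who worked, including part-time for economic reasons, counts as employed).
Unemployed = 17.38 + 110.70 = 128.08 thousand (jobless and actively searching, or on temporary layoff).
Labor force = 1,727.24 + 128.08 = 1,855.32 thousand.
Not in labor force = 121.74 + 176.03 + 17.22 + 723.17 = 1,038.16 thousand (those not working and not actively searching are outside the labor force — including those who want a job but have given up searching).
Civilian working-age population = 1,855.32 + 1,038.16 = 2,893.48 thousand.
Unemployment rate = 128.08 / 1,855.32 = 6.90%.
Labor force participation rate = 1,855.32 / 2,893.48 = 64.12%.

Unemployment rate ≈ 6.90%; labor force participation rate ≈ 64.12%.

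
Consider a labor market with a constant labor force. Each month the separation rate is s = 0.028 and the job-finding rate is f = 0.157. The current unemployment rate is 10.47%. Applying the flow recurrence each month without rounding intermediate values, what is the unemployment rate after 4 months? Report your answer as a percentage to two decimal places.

With a fixed labor force, u_{t+1} = u_t + s·(1−u_t) − f·u_t = u_t·(1−s−f) + s.
Here 1−s−f = 0.815 and s = 0.028.
u_1 = 0.104700 × 0.815 + 0.028 = 0.113330.
u_2 = 0.113330 × 0.815 + 0.028 = 0.120364.
u_3 = 0.120364 × 0.815 + 0.028 = 0.126097.
u_4 = 0.126097 × 0.815 + 0.028 = 0.130769.

Unemployment rate after four months ≈ 13.08%.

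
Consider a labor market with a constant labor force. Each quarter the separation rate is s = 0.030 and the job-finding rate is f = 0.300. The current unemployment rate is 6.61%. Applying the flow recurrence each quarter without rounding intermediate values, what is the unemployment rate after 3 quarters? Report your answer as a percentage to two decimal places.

With a fixed labor force, u_{t+1} = u_t + s·(1−u_t) − f·u_t = u_t·(1−s−f) + s.
Here 1−s−f = 0.670 and s = 0.030.
u_1 = 0.066100 × 0.670 + 0.030 = 0.074287.
u_2 = 0.074287 × 0.670 + 0.030 = 0.079772.
u_3 = 0.079772 × 0.670 + 0.030 = 0.083447.

Unemployment rate after three quarters ≈ 8.34%.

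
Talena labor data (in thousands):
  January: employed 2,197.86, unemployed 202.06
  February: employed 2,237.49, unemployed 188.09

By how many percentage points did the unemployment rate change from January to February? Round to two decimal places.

January: labor force = 2,197.86 + 202.06 = 2,399.92; u = 202.06/2,399.92 = 8.42%.
February: labor force = 2,237.49 + 188.09 = 2,425.58; u = 188.09/2,425.58 = 7.75%.
Change = 7.75% − 8.42% = −0.67 pp.

The unemployment rate changed by −0.67 percentage points.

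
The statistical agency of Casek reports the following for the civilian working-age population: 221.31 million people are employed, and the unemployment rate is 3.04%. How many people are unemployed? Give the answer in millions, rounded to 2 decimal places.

Let U be the number unemployed. The labor force is E + U, and U/(E+U) = 0.0304.
So U = 0.0304 × 221.31 / (1 − 0.0304) = 6.7278 / 0.9696 ≈ 6.94 million.

About 6.94 million are unemployed.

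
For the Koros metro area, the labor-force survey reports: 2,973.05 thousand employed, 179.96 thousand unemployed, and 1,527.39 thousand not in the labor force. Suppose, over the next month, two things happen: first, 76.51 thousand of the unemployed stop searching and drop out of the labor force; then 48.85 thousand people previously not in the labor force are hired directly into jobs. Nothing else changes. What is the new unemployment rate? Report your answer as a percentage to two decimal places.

Initially, labor force = 2,973.05 + 179.96 = 3,153.01 thousand, so u = 179.96/3,153.01 = 5.71%.
After the first change, unemployed and labor force both fall by 76.51 → E = 2,973.05, U = 103.45, labor force = 3,076.50 thousand.
After the second change, employed and labor force both rise by 48.85; unemployed unchanged → E = 3,021.90, U = 103.45, labor force = 3,125.35 thousand.
New unemployment rate = 103.45 / 3,125.35 = 3.31%.

New unemployment rate ≈ 3.31%.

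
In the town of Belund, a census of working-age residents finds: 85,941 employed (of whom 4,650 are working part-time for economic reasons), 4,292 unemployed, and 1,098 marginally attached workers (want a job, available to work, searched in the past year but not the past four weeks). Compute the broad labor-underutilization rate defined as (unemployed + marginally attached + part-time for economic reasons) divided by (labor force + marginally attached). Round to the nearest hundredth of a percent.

Labor force = 85,941 + 4,292 = 90,233.
Numerator = 4,292 + 1,098 + 4,650 = 10,040.
Denominator = 90,233 + 1,098 = 91,331.
Broad rate = 10,040 / 91,331 = 10.99%.

Broad underutilization rate ≈ 10.99%.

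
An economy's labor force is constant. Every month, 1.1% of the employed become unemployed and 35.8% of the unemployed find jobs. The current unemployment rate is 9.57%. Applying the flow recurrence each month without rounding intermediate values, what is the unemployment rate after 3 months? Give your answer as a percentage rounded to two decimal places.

Unemployment rate after three months ≈ 4.64%.

With a fixed labor force, u_{t+1} = u_t + s·(1−u_t) − f·u_t = u_t·(1−s−f) + s.
Here 1−s−f = 0.631 and s = 0.011.
u_1 = 0.095700 × 0.631 + 0.011 = 0.071387.
u_2 = 0.071387 × 0.631 + 0.011 = 0.056045.
u_3 = 0.056045 × 0.631 + 0.011 = 0.046364.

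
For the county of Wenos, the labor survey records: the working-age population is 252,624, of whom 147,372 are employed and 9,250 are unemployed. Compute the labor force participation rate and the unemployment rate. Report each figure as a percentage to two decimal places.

Labor force participation rate ≈ 62.00%; unemployment rate ≈ 5.91%.

Labor force = employed + unemployed = 147,372 + 9,250 = 156,622.
Unemployment rate = 9,250 / 156,622 = 5.91%.
Labor force participation rate = 156,622 / 252,624 = 62.00%.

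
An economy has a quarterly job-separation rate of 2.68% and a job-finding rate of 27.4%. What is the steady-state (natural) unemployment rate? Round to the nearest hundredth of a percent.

At steady state the flows balance: s·E = f·U, so U/(E+U) = s/(s+f).
u* = 2.68 / (2.68 + 27.4) = 2.68 / 30.08 = 8.91%.

Steady-state unemployment rate ≈ 8.91%.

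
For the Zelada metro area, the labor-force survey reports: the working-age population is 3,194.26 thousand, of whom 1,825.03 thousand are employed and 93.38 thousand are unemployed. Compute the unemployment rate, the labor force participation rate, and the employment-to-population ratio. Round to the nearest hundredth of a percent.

Unemployment rate ≈ 4.87%; labor force participation rate ≈ 60.06%; employment-population ratio ≈ 57.13%.

Labor force = employed + unemployed = 1,825.03 + 93.38 = 1,918.41 thousand.
Unemployment rate = 93.38 / 1,918.41 = 4.87%.
Labor force participation rate = 1,918.41 / 3,194.26 = 60.06%.
Employment-population ratio = 1,825.03 / 3,194.26 = 57.13%.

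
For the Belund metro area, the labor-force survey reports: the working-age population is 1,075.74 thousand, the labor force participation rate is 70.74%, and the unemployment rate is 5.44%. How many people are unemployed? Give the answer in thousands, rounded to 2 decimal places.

Labor force = 0.7074 × 1,075.74 = 760.98 thousand.
Unemployed = 0.0544 × 760.98 ≈ 41.40 thousand.

About 41.40 thousand are unemployed.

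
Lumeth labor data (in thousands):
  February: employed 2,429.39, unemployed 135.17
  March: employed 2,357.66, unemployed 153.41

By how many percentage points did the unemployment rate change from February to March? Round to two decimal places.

February: labor force = 2,429.39 + 135.17 = 2,564.56; u = 135.17/2,564.56 = 5.27%.
March: labor force = 2,357.66 + 153.41 = 2,511.07; u = 153.41/2,511.07 = 6.11%.
Change = 6.11% − 5.27% = +0.84 pp.

The unemployment rate changed by +0.84 percentage points.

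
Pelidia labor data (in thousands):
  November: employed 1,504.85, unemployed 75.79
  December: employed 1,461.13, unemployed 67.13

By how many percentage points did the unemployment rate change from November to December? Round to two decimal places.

November: labor force = 1,504.85 + 75.79 = 1,580.64; u = 75.79/1,580.64 = 4.79%.
December: labor force = 1,461.13 + 67.13 = 1,528.26; u = 67.13/1,528.26 = 4.39%.
Change = 4.39% − 4.79% = −0.40 pp.

The unemployment rate changed by −0.40 percentage points.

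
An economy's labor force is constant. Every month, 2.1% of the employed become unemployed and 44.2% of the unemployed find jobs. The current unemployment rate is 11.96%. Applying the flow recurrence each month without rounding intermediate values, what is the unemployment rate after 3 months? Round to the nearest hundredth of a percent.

With a fixed labor force, u_{t+1} = u_t + s·(1−u_t) − f·u_t = u_t·(1−s−f) + s.
Here 1−s−f = 0.537 and s = 0.021.
u_1 = 0.119600 × 0.537 + 0.021 = 0.085225.
u_2 = 0.085225 × 0.537 + 0.021 = 0.066766.
u_3 = 0.066766 × 0.537 + 0.021 = 0.056853.

Unemployment rate after three months ≈ 5.69%.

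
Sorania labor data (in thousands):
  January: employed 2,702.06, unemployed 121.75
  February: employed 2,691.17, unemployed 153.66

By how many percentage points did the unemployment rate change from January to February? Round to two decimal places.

January: labor force = 2,702.06 + 121.75 = 2,823.81; u = 121.75/2,823.81 = 4.31%.
February: labor force = 2,691.17 + 153.66 = 2,844.83; u = 153.66/2,844.83 = 5.40%.
Change = 5.40% − 4.31% = +1.09 pp.

The unemployment rate changed by +1.09 percentage points.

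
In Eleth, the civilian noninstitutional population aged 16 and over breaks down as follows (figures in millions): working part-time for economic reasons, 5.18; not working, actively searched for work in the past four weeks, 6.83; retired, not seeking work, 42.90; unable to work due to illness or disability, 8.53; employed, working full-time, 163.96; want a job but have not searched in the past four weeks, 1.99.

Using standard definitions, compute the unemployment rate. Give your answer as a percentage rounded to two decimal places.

Employed = 5.18 + 163.96 = 169.14 million (anyone who worked, including part-time for economic reasons, counts as employed).
Unemployed = 6.83 million.
Labor force = 169.14 + 6.83 = 175.97 million.
Unemployment rate = 6.83 / 175.97 = 3.88%.

Unemployment rate ≈ 3.88%.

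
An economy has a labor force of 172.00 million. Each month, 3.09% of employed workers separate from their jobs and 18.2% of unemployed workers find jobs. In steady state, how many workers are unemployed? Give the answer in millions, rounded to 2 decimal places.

Steady-state unemployment rate u* = s/(s+f) = 3.09/(3.09+18.2) = 0.145139.
Unemployed = u* × labor force = 0.145139 × 172.00 ≈ 24.96 million.

About 24.96 million are unemployed in steady state.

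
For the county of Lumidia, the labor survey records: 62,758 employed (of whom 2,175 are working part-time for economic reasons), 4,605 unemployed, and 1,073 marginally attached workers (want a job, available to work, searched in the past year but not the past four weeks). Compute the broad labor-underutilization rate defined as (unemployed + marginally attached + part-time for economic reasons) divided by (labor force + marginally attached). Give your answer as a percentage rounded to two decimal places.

Labor force = 62,758 + 4,605 = 67,363.
Numerator = 4,605 + 1,073 + 2,175 = 7,853.
Denominator = 67,363 + 1,073 = 68,436.
Broad rate = 7,853 / 68,436 = 11.47%.

Broad underutilization rate ≈ 11.47%.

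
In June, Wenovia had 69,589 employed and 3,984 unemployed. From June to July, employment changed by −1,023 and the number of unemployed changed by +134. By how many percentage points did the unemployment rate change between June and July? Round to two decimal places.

The unemployment rate changed by +0.25 percentage points.

June: labor force = 69,589 + 3,984 = 73,573; u = 3,984/73,573 = 5.42%.
July: labor force = 68,566 + 4,118 = 72,684; u = 4,118/72,684 = 5.67%.
Change = 5.67% − 5.42% = +0.25 pp.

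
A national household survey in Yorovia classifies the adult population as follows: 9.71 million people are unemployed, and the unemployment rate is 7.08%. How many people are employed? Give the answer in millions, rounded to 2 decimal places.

About 127.44 million are employed.

Labor force = U / u = 9.71 / 0.0708 ≈ 137.15 million.
Employed = labor force − unemployed = 137.15 − 9.71 = 127.44 million.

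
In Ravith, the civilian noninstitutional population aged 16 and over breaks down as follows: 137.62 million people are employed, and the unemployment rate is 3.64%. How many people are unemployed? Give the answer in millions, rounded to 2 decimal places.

Let U be the number unemployed. The labor force is E + U, and U/(E+U) = 0.0364.
So U = 0.0364 × 137.62 / (1 − 0.0364) = 5.0094 / 0.9636 ≈ 5.20 million.

About 5.20 million are unemployed.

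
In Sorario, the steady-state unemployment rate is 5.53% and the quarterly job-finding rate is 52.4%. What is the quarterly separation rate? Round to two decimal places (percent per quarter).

Separation rate ≈ 3.07% per quarter.

From u* = s/(s+f): s = u·f/(1−u).
s = 0.0553 × 52.4 / (1 − 0.0553) = 2.8977 / 0.9447 ≈ 3.07% per quarter.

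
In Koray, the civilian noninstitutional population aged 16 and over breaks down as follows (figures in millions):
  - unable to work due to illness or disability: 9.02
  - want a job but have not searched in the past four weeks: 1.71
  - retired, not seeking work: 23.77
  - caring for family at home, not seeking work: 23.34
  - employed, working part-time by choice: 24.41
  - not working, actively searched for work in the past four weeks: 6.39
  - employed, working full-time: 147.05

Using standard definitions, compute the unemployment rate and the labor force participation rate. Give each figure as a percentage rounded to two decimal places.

Employed = 24.41 + 147.05 = 171.46 million.
Unemployed = 6.39 million.
Labor force = 171.46 + 6.39 = 177.85 million.
Not in labor force = 9.02 + 1.71 + 23.77 + 23.34 = 57.84 million (those not working and not actively searching are outside the labor force — including those who want a job but have given up searching).
Civilian working-age population = 177.85 + 57.84 = 235.69 million.
Unemployment rate = 6.39 / 177.85 = 3.59%.
Labor force participation rate = 177.85 / 235.69 = 75.46%.

Unemployment rate ≈ 3.59%; labor force participation rate ≈ 75.46%.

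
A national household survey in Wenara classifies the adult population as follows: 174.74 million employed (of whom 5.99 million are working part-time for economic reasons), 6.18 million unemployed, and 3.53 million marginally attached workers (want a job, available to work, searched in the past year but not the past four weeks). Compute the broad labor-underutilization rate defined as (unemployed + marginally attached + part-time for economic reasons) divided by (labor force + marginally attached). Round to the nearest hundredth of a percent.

Labor force = 174.74 + 6.18 = 180.92 million.
Numerator = 6.18 + 3.53 + 5.99 = 15.70 million.
Denominator = 180.92 + 3.53 = 184.45 million.
Broad rate = 15.70 / 184.45 = 8.51%.

Broad underutilization rate ≈ 8.51%.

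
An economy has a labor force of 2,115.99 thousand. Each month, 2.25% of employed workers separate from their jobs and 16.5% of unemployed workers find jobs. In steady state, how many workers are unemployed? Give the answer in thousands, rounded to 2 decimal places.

Steady-state unemployment rate u* = s/(s+f) = 2.25/(2.25+16.5) = 0.120000.
Unemployed = u* × labor force = 0.120000 × 2,115.99 ≈ 253.92 thousand.

About 253.92 thousand are unemployed in steady state.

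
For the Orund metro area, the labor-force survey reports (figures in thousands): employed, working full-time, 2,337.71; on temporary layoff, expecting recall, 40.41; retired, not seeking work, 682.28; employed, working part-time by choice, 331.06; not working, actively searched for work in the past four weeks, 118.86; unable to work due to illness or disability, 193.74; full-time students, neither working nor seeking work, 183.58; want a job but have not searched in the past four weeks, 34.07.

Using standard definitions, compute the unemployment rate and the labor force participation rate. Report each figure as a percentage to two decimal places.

Unemployment rate ≈ 5.63%; labor force participation rate ≈ 72.11%.

Employed = 2,337.71 + 331.06 = 2,668.77 thousand.
Unemployed = 40.41 + 118.86 = 159.27 thousand (jobless and actively searching, or on temporary layoff).
Labor force = 2,668.77 + 159.27 = 2,828.04 thousand.
Not in labor force = 682.28 + 193.74 + 183.58 + 34.07 = 1,093.67 thousand (those not working and not actively searching are outside the labor force — including those who want a job but have given up searching).
Civilian working-age population = 2,828.04 + 1,093.67 = 3,921.71 thousand.
Unemployment rate = 159.27 / 2,828.04 = 5.63%.
Labor force participation rate = 2,828.04 / 3,921.71 = 72.11%.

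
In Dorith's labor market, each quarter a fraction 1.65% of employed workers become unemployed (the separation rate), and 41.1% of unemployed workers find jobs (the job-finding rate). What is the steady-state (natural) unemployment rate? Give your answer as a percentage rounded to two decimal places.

Steady-state unemployment rate ≈ 3.86%.

At steady state the flows balance: s·E = f·U, so U/(E+U) = s/(s+f).
u* = 1.65 / (1.65 + 41.1) = 1.65 / 42.75 = 3.86%.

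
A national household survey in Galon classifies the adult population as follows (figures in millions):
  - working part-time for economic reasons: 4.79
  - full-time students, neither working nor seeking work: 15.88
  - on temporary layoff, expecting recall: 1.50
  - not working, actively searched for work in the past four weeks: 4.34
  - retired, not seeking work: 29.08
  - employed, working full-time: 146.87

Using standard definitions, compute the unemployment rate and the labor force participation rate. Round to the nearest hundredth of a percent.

Employed = 4.79 + 146.87 = 151.66 million (anyone who worked, including part-time for economic reasons, counts as employed).
Unemployed = 1.50 + 4.34 = 5.84 million (jobless and actively searching, or on temporary layoff).
Labor force = 151.66 + 5.84 = 157.50 million.
Not in labor force = 15.88 + 29.08 = 44.96 million (those not working and not actively searching are outside the labor force).
Civilian working-age population = 157.50 + 44.96 = 202.46 million.
Unemployment rate = 5.84 / 157.50 = 3.71%.
Labor force participation rate = 157.50 / 202.46 = 77.79%.

Unemployment rate ≈ 3.71%; labor force participation rate ≈ 77.79%.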